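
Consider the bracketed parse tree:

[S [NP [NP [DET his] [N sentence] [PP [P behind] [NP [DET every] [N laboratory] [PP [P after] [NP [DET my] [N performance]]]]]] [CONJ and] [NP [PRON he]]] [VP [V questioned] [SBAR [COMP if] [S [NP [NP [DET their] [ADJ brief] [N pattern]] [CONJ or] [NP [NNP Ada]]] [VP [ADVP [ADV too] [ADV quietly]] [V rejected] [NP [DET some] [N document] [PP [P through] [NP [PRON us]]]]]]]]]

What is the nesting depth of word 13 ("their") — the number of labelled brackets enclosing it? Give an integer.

Counting open brackets not yet closed at "their": [S [VP [SBAR [S [NP [NP [DET = 7.

7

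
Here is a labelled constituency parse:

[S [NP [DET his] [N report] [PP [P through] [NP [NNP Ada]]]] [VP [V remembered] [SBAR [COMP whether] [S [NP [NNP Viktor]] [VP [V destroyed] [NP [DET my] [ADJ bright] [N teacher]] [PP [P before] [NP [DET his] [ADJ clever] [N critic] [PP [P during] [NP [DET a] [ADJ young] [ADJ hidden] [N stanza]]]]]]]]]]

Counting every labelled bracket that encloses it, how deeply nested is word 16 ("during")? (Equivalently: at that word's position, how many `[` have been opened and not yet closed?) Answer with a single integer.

Counting open brackets not yet closed at "during": [S [VP [SBAR [S [VP [PP [NP [PP [P = 9.

9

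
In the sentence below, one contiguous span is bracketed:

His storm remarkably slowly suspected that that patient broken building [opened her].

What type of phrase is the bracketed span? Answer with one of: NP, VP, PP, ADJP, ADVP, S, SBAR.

VP

The span is built around the verb "opened" — a verb phrase (VP).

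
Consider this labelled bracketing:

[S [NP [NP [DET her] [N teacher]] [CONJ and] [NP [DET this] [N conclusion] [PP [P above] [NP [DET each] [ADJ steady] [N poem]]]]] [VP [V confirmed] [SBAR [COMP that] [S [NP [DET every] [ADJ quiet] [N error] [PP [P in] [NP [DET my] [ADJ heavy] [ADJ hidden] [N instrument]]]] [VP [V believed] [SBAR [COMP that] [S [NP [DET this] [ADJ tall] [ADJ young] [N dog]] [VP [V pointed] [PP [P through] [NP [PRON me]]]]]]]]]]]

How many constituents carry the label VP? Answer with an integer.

3

Scanning left to right, an opening `[VP` appears at word positions 10, 20, 26 — 3 in total.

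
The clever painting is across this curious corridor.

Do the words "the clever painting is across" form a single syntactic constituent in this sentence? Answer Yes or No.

"the" belongs to the noun phrase "the clever painting" while "across" belongs to the verb phrase "is across this curious corridor"; a span that runs across that boundary is not a single phrase.

No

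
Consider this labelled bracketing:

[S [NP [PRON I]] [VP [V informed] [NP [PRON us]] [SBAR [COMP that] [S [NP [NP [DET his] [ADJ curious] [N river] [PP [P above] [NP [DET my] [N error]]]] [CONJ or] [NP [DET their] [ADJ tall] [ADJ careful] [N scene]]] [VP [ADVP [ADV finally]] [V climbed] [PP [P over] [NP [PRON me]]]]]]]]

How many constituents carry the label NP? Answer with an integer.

7

Listing each NP by its span: [NP I]; [NP us]; [NP his curious river above my error or their tall careful scene]; [NP his curious river above my error]; [NP my error]; [NP their tall careful scene] … — that makes 7.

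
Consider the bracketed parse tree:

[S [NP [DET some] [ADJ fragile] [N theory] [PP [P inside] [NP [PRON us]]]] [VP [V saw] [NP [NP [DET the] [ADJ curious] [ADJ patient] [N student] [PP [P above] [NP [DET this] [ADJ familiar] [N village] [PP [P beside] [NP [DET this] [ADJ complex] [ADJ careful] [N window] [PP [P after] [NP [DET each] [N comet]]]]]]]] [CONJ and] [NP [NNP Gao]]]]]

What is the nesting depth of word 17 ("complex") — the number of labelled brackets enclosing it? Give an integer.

9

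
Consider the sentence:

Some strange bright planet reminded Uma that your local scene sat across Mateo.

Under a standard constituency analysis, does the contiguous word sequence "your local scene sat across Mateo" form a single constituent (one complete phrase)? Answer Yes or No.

These words form the whole clause headed by "sat", so yes — one constituent.

Yes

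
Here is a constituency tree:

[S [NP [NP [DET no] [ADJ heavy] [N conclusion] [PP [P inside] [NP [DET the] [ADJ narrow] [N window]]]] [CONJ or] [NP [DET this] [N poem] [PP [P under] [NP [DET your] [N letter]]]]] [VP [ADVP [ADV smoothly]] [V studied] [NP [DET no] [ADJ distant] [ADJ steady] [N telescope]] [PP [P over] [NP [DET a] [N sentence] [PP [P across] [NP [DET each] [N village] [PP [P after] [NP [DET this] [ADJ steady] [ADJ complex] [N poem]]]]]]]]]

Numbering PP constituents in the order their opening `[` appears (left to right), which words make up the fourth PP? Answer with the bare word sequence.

In left-to-right order the PP constituents are "inside the narrow window"; "under your letter"; "over a sentence across each village after this steady complex poem"; "across each village after this steady complex poem"; "after this steady complex poem". Number 4 is "across each village after this steady complex poem".

across each village after this steady complex poem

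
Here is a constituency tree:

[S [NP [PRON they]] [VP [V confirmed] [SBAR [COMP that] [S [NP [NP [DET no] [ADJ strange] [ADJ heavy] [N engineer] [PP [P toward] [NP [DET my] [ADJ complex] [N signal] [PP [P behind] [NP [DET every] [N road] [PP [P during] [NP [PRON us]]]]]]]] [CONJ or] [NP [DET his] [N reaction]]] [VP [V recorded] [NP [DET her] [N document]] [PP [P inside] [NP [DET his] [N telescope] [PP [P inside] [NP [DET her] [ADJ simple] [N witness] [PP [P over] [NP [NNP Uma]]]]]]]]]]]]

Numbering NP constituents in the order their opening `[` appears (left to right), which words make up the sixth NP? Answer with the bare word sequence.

In left-to-right order the NP constituents are "they"; "no strange heavy engineer toward my complex signal behind every road during us or his reaction"; "no strange heavy engineer toward my complex signal behind every road during us"; "my complex signal behind every road during us"; "every road during us"; "us"; "his reaction"; "her document"; "his telescope inside her simple witness over Uma"; "her simple witness over Uma"; "Uma". Number 6 is "us".

us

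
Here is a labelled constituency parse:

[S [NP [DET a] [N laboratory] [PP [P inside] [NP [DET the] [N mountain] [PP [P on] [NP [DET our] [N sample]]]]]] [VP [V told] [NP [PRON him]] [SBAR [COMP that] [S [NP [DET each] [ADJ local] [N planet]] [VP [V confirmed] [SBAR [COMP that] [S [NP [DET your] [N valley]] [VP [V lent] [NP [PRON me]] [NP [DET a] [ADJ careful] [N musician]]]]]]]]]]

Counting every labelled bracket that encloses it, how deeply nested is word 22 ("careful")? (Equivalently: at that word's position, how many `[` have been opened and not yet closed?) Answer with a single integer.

10

Path from the root down to the word: S → VP → SBAR → S → VP → SBAR → S → VP → NP → ADJ. That is 10 enclosing brackets.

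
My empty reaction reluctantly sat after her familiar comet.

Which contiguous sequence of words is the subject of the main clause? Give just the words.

my empty reaction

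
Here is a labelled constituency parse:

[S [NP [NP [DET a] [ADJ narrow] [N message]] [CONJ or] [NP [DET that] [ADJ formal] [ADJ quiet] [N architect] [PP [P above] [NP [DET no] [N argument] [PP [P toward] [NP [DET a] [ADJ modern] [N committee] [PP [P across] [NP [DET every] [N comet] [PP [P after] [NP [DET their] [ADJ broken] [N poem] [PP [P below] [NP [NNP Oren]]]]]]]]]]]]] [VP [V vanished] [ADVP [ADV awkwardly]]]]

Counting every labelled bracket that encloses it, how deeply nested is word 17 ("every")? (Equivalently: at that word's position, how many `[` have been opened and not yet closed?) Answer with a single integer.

Counting open brackets not yet closed at "every": [S [NP [NP [PP [NP [PP [NP [PP [NP [DET = 10.

10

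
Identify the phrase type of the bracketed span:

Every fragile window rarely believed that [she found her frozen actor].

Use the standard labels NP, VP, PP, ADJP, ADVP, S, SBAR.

"found" is the head of the bracketed span, so the span is a clause: S.

S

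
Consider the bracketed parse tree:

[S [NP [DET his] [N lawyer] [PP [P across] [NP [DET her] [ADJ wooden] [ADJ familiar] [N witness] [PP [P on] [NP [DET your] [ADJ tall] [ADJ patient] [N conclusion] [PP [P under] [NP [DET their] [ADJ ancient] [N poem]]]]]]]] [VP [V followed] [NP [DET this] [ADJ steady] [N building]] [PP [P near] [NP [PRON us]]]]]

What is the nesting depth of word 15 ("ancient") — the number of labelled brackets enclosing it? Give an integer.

9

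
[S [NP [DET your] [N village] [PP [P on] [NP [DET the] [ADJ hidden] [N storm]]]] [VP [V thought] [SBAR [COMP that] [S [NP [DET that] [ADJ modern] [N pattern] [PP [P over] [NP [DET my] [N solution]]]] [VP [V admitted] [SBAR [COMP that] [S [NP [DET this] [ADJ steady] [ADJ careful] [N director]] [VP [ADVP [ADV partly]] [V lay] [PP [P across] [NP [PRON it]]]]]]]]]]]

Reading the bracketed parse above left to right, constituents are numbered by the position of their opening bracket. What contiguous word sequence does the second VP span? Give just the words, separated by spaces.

admitted that this steady careful director partly lay across it

Opening `[VP` markers occur at word positions 7, 15, 21; the second of these opens the constituent [VP admitted that this steady careful director partly lay across it].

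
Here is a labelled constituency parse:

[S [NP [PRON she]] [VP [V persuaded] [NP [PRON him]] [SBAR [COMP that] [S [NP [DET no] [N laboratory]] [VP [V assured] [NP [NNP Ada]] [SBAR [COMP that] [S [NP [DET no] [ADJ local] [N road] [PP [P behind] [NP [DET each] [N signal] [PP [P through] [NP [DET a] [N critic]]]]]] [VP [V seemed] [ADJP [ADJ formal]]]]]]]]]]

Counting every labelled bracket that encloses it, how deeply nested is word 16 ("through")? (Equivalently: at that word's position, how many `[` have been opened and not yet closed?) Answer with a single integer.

12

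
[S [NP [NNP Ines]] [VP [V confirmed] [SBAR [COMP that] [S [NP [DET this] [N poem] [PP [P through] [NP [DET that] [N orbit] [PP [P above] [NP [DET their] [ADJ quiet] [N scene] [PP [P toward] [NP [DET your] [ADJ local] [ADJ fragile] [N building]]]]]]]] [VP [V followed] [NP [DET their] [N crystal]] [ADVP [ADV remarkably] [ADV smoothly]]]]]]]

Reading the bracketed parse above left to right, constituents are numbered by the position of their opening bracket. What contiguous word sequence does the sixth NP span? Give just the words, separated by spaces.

their crystal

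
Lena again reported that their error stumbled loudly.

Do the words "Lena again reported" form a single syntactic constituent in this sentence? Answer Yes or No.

The sequence begins inside the noun phrase "Lena" and ends inside the verb phrase "again reported that their error stumbled loudly"; it crosses a phrase boundary, so no single node in the tree spans exactly those words.

No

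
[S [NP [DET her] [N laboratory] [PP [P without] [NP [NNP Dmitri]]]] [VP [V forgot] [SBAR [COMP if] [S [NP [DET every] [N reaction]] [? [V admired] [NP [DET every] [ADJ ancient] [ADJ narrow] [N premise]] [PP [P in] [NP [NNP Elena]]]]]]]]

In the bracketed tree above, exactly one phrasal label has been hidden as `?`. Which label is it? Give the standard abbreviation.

VP

The `?` node immediately contains: V 'admired', NP, PP. That is the internal structure of a verb phrase, so the label is VP.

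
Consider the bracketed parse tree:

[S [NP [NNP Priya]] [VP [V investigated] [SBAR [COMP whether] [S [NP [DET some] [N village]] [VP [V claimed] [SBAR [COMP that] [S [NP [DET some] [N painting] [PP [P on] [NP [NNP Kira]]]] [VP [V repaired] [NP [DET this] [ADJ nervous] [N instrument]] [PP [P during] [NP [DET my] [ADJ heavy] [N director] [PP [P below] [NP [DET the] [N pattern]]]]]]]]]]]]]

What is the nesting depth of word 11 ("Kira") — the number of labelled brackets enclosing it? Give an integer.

Counting open brackets not yet closed at "Kira": [S [VP [SBAR [S [VP [SBAR [S [NP [PP [NP [NNP = 11.

11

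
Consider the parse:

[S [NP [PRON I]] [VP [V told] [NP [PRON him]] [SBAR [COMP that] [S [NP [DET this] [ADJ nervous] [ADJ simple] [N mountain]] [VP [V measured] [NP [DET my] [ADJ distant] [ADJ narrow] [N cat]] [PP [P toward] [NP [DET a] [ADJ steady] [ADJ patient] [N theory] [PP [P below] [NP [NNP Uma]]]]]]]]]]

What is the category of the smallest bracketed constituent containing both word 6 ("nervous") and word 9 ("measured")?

S

The smallest bracket enclosing both words is [S this nervous simple mountain measured my distant narrow cat toward a steady patient theory below Uma], so the label is S.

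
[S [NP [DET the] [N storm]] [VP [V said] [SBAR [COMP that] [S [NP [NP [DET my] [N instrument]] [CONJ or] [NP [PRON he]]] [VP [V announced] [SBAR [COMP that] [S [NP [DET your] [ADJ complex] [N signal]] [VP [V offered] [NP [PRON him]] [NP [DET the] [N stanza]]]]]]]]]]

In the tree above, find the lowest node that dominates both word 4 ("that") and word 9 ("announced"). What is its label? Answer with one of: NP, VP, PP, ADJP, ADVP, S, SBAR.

SBAR

Word 4 lies under S → VP → SBAR → COMP; word 9 lies under S → VP → SBAR → S → VP → V. The lowest shared node is the SBAR.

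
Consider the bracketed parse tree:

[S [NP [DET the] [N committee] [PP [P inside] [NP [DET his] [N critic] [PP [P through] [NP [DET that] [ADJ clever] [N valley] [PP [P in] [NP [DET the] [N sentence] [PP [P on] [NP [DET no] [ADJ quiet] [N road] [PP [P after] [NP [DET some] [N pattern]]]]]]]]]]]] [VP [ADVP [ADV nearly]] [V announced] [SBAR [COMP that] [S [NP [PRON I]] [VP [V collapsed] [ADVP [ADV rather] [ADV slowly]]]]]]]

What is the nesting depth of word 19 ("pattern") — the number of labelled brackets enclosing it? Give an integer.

13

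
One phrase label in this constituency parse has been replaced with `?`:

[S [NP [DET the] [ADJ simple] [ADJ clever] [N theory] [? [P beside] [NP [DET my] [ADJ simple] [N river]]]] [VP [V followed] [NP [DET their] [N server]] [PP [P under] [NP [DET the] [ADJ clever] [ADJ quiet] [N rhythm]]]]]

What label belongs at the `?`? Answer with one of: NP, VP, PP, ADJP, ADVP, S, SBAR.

The `?` node immediately contains: P 'beside', NP. That is the internal structure of a prepositional phrase, so the label is PP.

PP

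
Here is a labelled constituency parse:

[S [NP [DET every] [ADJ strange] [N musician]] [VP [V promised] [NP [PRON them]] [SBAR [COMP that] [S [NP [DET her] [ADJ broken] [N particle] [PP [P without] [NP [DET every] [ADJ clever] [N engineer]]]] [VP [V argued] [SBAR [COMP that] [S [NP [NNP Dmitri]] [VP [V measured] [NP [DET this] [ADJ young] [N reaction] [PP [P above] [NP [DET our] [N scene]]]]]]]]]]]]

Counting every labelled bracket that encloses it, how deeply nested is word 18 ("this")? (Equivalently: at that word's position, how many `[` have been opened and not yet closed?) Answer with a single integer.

Path from the root down to the word: S → VP → SBAR → S → VP → SBAR → S → VP → NP → DET. That is 10 enclosing brackets.

10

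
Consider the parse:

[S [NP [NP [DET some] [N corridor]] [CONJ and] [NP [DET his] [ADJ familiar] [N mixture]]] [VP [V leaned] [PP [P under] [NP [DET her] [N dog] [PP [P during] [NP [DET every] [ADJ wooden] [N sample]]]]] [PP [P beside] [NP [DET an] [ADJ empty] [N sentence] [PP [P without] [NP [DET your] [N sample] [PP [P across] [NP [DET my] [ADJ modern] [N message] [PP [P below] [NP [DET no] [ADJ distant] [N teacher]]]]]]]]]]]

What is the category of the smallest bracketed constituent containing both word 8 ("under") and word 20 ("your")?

The smallest bracket enclosing both words is [VP leaned under her dog during every wooden sample beside an empty sentence without your sample across my modern message below no distant teacher], so the label is VP.

VP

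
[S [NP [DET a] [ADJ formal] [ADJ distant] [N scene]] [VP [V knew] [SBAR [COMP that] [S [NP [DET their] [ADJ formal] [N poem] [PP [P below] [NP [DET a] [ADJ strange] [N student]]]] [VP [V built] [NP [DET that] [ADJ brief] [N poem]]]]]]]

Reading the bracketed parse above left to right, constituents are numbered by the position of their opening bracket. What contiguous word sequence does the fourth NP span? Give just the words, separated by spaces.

Opening `[NP` markers occur at word positions 1, 7, 11, 15; the fourth of these opens the constituent [NP that brief poem].

that brief poem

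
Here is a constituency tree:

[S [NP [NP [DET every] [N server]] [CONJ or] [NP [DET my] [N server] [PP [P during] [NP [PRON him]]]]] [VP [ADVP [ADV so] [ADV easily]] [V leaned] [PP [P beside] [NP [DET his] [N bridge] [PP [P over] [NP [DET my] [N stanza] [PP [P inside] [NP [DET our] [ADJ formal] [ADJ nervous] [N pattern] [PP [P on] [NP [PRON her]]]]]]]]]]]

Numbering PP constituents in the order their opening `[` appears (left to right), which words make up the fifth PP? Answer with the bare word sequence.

on her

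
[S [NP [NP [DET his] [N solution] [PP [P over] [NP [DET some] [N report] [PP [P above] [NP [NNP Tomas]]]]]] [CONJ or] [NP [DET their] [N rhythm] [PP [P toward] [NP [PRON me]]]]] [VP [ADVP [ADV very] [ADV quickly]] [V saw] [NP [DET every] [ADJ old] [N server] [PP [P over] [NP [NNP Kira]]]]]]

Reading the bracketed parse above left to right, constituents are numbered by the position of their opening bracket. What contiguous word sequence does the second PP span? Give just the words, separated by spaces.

The PP opening brackets appear, in order, over: "over some report above Tomas"; "above Tomas"; "toward me"; "over Kira". The second one spans "above Tomas".

above Tomas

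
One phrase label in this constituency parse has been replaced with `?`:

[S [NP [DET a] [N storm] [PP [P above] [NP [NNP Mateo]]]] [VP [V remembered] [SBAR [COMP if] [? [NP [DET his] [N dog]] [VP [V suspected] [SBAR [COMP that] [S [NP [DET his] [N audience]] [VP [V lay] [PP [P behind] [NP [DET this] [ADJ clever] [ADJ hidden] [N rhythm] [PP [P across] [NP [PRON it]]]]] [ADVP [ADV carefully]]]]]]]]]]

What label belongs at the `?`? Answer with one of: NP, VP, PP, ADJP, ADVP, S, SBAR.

S

Looking at what the `?` directly dominates — NP, VP — this is a clause (S).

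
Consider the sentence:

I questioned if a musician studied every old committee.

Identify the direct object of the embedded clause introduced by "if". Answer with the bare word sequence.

every old committee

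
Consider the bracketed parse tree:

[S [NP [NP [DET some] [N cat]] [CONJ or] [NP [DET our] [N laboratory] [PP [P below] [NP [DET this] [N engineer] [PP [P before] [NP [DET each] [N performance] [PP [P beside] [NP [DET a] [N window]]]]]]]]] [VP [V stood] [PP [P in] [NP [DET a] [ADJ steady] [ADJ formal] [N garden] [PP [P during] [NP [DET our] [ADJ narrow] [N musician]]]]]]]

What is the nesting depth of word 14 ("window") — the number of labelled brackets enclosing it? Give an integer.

10

The word sits inside N, which is inside NP, inside PP, inside NP, inside PP, inside NP, inside PP, inside NP, inside NP, inside S — 10 brackets in all.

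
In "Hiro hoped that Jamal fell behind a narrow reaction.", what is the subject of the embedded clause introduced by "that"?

Jamal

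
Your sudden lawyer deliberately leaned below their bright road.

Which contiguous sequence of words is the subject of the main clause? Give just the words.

In the main clause the verb is "leaned"; the NP preceding it, "your sudden lawyer", is the subject.

your sudden lawyer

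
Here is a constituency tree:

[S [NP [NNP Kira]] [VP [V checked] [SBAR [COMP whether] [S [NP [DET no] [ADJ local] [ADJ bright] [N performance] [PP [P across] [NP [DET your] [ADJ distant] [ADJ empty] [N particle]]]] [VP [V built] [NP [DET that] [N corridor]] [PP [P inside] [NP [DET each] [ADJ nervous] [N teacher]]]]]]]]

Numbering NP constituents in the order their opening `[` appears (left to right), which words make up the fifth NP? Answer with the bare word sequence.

each nervous teacher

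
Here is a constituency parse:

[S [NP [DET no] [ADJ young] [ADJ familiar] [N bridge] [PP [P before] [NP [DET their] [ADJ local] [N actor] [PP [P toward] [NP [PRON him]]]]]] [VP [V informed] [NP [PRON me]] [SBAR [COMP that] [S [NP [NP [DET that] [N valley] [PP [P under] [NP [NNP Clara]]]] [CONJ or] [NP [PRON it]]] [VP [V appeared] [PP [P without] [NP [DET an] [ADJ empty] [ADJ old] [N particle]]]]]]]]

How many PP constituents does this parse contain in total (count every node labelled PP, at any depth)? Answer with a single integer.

4

Scanning left to right, an opening `[PP` appears at word positions 5, 9, 16, 21 — 4 in total.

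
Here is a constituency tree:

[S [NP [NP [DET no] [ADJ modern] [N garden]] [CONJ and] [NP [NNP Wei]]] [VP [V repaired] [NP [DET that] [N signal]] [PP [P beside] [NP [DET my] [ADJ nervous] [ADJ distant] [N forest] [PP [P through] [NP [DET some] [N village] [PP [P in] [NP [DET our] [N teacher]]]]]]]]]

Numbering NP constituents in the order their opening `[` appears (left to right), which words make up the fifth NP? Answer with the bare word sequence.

The NP opening brackets appear, in order, over: "no modern garden and Wei"; "no modern garden"; "Wei"; "that signal"; "my nervous distant forest through some village in our teacher"; "some village in our teacher"; "our teacher". The fifth one spans "my nervous distant forest through some village in our teacher".

my nervous distant forest through some village in our teacher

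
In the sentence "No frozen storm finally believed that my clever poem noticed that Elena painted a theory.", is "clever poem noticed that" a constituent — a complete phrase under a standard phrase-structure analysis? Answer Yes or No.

"clever" belongs to the noun phrase "my clever poem" while "that" belongs to the verb phrase "noticed that Elena painted a theory"; a span that runs across that boundary is not a single phrase.

No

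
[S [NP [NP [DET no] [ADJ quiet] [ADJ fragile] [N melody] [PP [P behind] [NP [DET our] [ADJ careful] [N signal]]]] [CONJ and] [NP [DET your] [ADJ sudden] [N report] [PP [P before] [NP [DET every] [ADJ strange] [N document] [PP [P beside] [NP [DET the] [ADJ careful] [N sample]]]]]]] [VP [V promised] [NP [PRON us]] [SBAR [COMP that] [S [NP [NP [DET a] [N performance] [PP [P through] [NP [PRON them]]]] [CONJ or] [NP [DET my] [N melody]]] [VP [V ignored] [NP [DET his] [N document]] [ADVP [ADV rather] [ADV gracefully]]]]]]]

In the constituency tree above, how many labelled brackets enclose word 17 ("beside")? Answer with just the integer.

7

Path from the root down to the word: S → NP → NP → PP → NP → PP → P. That is 7 enclosing brackets.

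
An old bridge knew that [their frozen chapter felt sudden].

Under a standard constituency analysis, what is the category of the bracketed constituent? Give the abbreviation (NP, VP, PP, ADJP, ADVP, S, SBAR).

The span is built around the head "felt" — a clause (S).

S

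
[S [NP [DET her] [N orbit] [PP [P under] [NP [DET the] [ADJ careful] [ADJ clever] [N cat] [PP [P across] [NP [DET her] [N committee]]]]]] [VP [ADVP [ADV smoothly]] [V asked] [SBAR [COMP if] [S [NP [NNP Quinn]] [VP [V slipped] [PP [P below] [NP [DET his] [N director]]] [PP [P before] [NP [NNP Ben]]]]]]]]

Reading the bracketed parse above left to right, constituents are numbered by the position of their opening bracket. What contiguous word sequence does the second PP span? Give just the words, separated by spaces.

The PP opening brackets appear, in order, over: "under the careful clever cat across her committee"; "across her committee"; "below his director"; "before Ben". The second one spans "across her committee".

across her committee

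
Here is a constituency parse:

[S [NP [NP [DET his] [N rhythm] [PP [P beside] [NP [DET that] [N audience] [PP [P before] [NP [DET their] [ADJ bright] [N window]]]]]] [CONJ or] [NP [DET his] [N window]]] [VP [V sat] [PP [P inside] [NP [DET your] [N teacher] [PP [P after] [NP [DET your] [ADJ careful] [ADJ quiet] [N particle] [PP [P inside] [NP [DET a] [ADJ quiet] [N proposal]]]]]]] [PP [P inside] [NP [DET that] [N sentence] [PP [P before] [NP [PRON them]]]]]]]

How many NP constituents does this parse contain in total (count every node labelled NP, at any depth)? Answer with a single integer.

Listing each NP by its span: [NP his rhythm beside that audience before their bright window or his window]; [NP his rhythm beside that audience before their bright window]; [NP that audience before their bright window]; [NP their bright window]; [NP his window]; [NP your teacher after your careful quiet particle inside a quiet proposal] … — that makes 10.

10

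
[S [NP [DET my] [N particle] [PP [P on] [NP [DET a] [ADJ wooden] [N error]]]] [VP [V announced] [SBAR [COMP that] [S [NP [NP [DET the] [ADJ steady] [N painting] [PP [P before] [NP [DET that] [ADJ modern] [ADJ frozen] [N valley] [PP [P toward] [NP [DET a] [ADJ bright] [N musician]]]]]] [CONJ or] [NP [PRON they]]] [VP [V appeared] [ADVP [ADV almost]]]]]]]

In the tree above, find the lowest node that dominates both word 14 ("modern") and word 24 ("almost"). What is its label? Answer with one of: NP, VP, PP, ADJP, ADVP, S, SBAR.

Both words fall inside [S the steady painting before that modern frozen valley toward a bright musician or they appeared almost] (words 9–24), and no smaller constituent contains them both. Label: S.

S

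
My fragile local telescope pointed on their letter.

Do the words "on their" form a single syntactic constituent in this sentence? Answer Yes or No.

No

The sequence begins inside the preposition "on" and ends inside the noun phrase "their letter"; it crosses a phrase boundary, so no single node in the tree spans exactly those words.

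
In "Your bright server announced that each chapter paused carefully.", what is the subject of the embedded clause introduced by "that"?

each chapter

In the embedded clause introduced by "that" the verb is "paused"; the NP preceding it, "each chapter", is the subject.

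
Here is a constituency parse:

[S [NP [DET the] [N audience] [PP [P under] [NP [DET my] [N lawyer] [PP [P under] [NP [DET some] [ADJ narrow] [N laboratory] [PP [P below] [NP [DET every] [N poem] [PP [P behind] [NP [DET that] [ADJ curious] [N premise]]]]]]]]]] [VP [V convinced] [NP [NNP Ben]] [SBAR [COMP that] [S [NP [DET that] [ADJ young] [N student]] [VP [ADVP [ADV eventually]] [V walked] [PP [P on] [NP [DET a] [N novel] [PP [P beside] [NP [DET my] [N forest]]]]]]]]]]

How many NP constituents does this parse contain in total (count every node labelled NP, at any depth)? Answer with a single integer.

9

The NP constituents are: [NP the audience under my lawyer under some narrow laboratory below every poem behind that curious premise]; [NP my lawyer under some narrow laboratory below every poem behind that curious premise]; [NP some narrow laboratory below every poem behind that curious premise]; [NP every poem behind that curious premise]; [NP that curious premise]; [NP Ben] …. Total: 9.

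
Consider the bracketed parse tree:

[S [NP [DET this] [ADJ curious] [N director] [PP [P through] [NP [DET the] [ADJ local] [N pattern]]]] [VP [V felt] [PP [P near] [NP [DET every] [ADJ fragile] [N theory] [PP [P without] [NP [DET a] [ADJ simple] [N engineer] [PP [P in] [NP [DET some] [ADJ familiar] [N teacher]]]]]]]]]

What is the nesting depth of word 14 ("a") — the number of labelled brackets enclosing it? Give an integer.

7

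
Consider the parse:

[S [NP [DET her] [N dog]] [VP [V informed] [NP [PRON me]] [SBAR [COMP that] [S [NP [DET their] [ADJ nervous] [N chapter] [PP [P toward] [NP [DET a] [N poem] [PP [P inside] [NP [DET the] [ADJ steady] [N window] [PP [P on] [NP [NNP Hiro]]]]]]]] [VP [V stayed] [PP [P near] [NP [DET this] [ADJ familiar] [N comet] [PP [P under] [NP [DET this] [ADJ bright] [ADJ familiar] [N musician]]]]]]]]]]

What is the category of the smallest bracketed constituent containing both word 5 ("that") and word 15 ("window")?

Word 5 lies under S → VP → SBAR → COMP; word 15 lies under S → VP → SBAR → S → NP → PP → NP → PP → NP → N. The lowest shared node is the SBAR.

SBAR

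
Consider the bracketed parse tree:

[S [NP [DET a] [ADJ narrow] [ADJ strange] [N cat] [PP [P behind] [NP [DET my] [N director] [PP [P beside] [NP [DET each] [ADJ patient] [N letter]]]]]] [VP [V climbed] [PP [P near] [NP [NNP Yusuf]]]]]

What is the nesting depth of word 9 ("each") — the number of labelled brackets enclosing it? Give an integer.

7

Path from the root down to the word: S → NP → PP → NP → PP → NP → DET. That is 7 enclosing brackets.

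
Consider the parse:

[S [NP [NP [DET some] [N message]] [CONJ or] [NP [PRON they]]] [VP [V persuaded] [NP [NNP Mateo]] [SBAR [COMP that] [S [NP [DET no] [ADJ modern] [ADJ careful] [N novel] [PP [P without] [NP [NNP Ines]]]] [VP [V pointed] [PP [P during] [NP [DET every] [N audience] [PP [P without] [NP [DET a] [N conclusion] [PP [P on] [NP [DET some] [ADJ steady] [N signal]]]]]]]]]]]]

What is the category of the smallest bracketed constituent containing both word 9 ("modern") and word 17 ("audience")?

The smallest bracket enclosing both words is [S no modern careful novel without Ines pointed during every audience without a conclusion on some steady signal], so the label is S.

S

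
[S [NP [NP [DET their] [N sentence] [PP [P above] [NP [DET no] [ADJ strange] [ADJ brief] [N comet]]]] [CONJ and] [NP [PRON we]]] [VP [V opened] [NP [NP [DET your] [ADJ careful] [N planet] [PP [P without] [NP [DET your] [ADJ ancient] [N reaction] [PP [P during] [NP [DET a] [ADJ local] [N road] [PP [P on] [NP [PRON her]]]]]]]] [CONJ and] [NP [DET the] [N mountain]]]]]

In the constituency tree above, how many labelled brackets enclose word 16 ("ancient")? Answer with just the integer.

7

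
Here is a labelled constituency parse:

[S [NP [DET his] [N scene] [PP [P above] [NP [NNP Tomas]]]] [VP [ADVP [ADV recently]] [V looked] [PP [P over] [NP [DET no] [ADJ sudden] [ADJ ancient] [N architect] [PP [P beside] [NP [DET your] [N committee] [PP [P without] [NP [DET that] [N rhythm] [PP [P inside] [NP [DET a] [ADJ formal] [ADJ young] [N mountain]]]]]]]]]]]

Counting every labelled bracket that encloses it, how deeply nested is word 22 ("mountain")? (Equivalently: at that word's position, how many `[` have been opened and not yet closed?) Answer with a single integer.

11

Path from the root down to the word: S → VP → PP → NP → PP → NP → PP → NP → PP → NP → N. That is 11 enclosing brackets.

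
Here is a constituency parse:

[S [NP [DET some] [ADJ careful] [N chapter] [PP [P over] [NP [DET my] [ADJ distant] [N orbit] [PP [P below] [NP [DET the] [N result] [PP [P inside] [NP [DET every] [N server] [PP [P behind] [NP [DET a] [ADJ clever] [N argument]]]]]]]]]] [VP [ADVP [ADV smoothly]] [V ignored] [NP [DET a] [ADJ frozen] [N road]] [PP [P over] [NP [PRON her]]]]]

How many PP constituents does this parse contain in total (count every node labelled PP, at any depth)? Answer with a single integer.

5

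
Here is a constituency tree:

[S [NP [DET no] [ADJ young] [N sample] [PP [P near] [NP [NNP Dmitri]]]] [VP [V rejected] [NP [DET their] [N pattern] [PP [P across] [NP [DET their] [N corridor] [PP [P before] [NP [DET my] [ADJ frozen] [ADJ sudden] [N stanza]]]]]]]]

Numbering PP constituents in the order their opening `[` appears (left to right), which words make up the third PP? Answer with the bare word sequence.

The PP opening brackets appear, in order, over: "near Dmitri"; "across their corridor before my frozen sudden stanza"; "before my frozen sudden stanza". The third one spans "before my frozen sudden stanza".

before my frozen sudden stanza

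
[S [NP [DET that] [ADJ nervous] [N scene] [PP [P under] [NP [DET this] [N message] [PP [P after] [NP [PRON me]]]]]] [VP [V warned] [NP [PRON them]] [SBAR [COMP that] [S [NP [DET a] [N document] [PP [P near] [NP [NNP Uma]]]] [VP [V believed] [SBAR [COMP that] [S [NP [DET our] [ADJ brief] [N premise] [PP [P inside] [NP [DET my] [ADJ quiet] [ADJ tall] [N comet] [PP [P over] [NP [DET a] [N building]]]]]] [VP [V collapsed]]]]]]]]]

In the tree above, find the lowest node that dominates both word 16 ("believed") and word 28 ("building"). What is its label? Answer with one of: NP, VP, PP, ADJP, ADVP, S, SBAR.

VP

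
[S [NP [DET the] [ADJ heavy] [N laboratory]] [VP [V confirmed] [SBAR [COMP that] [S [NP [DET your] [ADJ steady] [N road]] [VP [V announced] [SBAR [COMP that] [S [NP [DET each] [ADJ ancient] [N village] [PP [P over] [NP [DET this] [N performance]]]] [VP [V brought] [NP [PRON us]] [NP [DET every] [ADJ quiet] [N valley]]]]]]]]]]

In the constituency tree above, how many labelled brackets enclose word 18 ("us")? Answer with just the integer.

10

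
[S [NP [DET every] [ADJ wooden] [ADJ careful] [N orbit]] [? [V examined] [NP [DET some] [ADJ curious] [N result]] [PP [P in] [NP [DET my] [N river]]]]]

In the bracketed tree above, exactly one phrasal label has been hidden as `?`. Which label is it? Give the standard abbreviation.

VP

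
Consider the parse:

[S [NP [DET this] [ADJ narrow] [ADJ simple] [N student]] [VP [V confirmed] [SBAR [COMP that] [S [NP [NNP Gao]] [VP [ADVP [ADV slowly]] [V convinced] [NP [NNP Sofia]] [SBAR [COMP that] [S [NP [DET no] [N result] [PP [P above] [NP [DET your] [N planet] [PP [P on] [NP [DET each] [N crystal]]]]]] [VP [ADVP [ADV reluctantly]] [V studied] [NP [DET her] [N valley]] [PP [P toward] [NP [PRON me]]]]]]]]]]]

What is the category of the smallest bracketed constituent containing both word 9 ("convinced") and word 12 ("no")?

The smallest bracket enclosing both words is [VP slowly convinced Sofia that no result above your planet on each crystal reluctantly studied her valley toward me], so the label is VP.

VP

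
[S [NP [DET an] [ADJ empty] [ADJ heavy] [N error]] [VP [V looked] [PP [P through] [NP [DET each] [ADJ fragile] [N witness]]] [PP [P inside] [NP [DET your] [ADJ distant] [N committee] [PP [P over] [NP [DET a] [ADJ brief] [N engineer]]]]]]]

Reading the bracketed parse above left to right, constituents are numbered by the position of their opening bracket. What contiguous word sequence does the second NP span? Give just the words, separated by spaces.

each fragile witness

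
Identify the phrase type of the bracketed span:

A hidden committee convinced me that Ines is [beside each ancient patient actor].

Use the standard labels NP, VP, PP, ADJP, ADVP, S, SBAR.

PP

The span is built around the preposition "beside" — a prepositional phrase (PP).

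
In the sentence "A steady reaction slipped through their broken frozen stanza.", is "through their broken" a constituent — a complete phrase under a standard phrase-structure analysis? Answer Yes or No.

No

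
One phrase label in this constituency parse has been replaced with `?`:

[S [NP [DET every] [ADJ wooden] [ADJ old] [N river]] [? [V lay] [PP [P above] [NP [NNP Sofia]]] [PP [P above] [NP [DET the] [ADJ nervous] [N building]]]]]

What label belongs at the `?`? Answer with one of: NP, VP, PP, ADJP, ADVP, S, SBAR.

VP

Looking at what the `?` directly dominates — V 'lay', PP, PP — this is a verb phrase (VP).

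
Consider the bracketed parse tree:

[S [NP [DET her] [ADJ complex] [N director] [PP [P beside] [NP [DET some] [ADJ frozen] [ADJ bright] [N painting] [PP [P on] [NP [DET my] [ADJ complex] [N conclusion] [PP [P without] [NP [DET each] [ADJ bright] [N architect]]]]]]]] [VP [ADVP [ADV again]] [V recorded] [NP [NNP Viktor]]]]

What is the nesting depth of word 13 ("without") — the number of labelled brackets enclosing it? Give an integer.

8

Path from the root down to the word: S → NP → PP → NP → PP → NP → PP → P. That is 8 enclosing brackets.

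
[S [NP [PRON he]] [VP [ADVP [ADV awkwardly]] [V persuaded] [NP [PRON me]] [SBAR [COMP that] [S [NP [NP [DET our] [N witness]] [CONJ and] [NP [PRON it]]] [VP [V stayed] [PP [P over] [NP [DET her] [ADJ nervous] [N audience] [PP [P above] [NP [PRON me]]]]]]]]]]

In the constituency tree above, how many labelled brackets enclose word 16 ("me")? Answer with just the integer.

10

Counting open brackets not yet closed at "me": [S [VP [SBAR [S [VP [PP [NP [PP [NP [PRON = 10.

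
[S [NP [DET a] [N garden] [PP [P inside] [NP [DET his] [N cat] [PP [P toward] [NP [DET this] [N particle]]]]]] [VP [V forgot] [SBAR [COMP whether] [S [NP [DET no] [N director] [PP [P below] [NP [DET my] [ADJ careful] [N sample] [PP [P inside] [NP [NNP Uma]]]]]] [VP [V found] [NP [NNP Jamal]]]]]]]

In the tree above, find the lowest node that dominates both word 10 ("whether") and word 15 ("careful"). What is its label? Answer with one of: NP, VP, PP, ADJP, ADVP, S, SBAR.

SBAR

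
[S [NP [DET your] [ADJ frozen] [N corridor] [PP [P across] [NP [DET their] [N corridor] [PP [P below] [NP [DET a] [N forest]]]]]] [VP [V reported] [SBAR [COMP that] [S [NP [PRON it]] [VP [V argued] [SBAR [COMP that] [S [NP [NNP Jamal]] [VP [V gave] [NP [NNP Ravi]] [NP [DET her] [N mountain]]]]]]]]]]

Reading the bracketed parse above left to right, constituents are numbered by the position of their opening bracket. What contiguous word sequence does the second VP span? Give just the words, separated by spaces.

argued that Jamal gave Ravi her mountain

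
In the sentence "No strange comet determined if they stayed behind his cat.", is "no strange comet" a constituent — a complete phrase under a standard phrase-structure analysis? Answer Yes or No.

Yes

The sequence corresponds to a single NP node — the noun phrase "no strange comet".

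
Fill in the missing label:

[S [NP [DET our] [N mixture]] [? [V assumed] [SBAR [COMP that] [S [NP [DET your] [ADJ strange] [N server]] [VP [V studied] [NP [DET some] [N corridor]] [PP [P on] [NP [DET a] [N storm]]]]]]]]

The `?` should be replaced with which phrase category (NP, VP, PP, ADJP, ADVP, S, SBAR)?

Looking at what the `?` directly dominates — V 'assumed', SBAR — this is a verb phrase (VP).

VP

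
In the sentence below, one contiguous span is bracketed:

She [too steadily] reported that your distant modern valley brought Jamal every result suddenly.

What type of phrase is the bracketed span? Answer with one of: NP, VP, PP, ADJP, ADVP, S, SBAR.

ADVP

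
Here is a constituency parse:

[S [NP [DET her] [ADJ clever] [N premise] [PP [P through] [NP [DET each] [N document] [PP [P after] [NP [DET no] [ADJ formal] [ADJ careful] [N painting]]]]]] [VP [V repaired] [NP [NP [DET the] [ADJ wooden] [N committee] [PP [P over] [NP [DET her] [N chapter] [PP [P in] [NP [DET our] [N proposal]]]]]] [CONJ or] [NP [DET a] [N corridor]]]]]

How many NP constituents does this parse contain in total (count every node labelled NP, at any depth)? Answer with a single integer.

8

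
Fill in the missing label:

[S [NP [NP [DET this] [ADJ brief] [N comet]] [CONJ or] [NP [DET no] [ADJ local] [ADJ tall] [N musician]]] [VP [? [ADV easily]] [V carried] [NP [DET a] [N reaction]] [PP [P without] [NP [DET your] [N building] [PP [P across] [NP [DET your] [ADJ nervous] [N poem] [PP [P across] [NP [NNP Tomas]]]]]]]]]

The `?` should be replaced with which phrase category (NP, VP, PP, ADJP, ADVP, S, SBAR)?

ADVP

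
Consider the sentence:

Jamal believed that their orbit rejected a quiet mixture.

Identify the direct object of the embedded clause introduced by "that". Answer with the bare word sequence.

The verb of the embedded clause introduced by "that" is "rejected"; its direct object is the NP "a quiet mixture".

a quiet mixture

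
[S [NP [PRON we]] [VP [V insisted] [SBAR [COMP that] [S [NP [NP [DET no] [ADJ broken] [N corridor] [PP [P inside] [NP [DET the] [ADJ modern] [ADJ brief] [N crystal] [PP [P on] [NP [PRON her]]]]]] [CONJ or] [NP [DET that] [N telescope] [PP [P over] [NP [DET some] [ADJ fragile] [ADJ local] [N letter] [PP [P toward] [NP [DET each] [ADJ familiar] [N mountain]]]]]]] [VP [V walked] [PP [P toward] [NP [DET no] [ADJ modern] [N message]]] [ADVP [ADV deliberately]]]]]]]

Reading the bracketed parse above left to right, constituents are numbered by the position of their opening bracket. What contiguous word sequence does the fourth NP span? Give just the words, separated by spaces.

Opening `[NP` markers occur at word positions 1, 4, 4, 8, 13, 15, 18, 23, 28; the fourth of these opens the constituent [NP the modern brief crystal on her].

the modern brief crystal on her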